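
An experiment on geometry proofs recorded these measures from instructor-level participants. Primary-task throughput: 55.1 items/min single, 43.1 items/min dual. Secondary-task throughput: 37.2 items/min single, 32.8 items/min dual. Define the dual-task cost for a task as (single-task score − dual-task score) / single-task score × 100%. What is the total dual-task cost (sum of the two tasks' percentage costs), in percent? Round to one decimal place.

Primary cost = (55.1 − 43.1) / 55.1 × 100% = 21.7786%.
Secondary cost = (37.2 − 32.8) / 37.2 × 100% = 11.8280%.
Total = 21.7786% + 11.8280% = 33.6066% ≈ 33.6%.

33.6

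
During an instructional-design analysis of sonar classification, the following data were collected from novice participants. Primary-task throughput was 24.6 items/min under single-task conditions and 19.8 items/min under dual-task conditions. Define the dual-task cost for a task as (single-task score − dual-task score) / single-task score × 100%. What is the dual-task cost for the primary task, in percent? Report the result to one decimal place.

19.5

Cost = (24.6 − 19.8) / 24.6 × 100%
     = 4.8000 / 24.6 × 100% = 19.5122%.
≈ 19.5%.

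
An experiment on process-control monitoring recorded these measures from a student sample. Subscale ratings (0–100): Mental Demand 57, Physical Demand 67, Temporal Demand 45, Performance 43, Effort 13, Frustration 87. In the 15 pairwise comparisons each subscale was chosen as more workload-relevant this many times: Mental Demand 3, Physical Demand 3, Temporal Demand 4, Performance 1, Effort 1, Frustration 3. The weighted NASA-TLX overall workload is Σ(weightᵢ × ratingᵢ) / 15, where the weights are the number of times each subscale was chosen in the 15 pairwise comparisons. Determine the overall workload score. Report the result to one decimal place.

57.9

The tallies are the weights (they sum to 15).
Weighted sum = 3·57 + 3·67 + 4·45 + 1·43 + 1·13 + 3·87
            = 171 + 201 + 180 + 43 + 13 + 261 = 869.
Overall workload = 869 / 15 = 57.9333 ≈ 57.9.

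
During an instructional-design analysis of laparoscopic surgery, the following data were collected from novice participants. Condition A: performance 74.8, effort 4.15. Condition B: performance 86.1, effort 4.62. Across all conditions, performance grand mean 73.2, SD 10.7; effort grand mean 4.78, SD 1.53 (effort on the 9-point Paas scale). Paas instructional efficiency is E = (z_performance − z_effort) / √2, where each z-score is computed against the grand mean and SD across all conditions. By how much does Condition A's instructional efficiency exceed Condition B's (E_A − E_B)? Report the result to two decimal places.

-0.53

Condition A: z_P = (74.8 − 73.2)/10.7 = 0.1495; z_E = (4.15 − 4.78)/1.53 = -0.4118; E_A = (0.1495 − (-0.4118))/√2 = 0.3969.
Condition B: z_P = (86.1 − 73.2)/10.7 = 1.2056; z_E = (4.62 − 4.78)/1.53 = -0.1046; E_B = (1.2056 − (-0.1046))/√2 = 0.9265.
E_A − E_B = 0.3969 − 0.9265 = -0.5296 ≈ -0.53.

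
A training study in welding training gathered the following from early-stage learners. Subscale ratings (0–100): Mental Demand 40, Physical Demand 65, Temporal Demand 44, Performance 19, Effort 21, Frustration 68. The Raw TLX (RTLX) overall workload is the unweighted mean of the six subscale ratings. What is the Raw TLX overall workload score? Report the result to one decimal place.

42.8

Sum of ratings = 40 + 65 + 44 + 19 + 21 + 68 = 257.
RTLX = 257 / 6 = 42.8333 ≈ 42.8.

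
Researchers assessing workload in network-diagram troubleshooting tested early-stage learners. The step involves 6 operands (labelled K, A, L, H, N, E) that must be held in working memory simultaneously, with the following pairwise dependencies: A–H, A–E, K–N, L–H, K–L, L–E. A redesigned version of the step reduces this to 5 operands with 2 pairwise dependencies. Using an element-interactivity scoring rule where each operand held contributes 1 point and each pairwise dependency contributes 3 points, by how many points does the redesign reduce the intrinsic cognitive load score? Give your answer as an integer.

Original: 6 × 1 + 6 × 3 = 6 + 18 = 24.
Redesigned: 5 × 1 + 2 × 3 = 5 + 6 = 11.
Reduction = 24 − 11 = 13.

13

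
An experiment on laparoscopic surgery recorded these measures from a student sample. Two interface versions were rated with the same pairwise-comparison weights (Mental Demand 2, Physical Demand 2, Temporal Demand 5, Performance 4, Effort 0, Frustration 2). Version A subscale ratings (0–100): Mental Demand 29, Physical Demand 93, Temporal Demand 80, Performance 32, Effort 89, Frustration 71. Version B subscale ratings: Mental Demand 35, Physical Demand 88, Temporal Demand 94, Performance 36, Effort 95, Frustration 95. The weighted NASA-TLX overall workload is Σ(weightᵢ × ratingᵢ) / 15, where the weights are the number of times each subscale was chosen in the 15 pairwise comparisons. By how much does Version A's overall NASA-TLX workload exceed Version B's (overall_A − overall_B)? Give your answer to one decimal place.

Version A weighted sum = 2·29 + 2·93 + 5·80 + 4·32 + 0·89 + 2·71 = 58 + 186 + 400 + 128 + 0 + 142 = 914; overall_A = 914/15 = 60.9333.
Version B weighted sum = 2·35 + 2·88 + 5·94 + 4·36 + 0·95 + 2·95 = 70 + 176 + 470 + 144 + 0 + 190 = 1050; overall_B = 1050/15 = 70.0000.
Difference = 60.9333 − 70.0000 = -9.0667 ≈ -9.1.

-9.1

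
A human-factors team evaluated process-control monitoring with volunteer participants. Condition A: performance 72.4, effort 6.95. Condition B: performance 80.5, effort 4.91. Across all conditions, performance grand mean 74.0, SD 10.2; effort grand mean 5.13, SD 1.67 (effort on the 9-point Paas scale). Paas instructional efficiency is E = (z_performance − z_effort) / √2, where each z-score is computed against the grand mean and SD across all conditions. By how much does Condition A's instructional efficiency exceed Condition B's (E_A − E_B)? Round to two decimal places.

-1.43

Condition A: z_P = (72.4 − 74.0)/10.2 = -0.1569; z_E = (6.95 − 5.13)/1.67 = 1.0898; E_A = (-0.1569 − 1.0898)/√2 = -0.8816.
Condition B: z_P = (80.5 − 74.0)/10.2 = 0.6373; z_E = (4.91 − 5.13)/1.67 = -0.1317; E_B = (0.6373 − (-0.1317))/√2 = 0.5438.
E_A − E_B = -0.8816 − 0.5438 = -1.4254 ≈ -1.43.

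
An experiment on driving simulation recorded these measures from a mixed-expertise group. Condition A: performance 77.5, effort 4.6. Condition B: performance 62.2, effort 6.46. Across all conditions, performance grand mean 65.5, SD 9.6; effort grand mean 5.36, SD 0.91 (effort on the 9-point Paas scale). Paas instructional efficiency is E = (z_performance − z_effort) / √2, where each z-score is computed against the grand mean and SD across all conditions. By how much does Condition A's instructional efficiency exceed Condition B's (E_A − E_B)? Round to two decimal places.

2.57

Condition A: z_P = (77.5 − 65.5)/9.6 = 1.2500; z_E = (4.6 − 5.36)/0.91 = -0.8352; E_A = (1.2500 − (-0.8352))/√2 = 1.4745.
Condition B: z_P = (62.2 − 65.5)/9.6 = -0.3437; z_E = (6.46 − 5.36)/0.91 = 1.2088; E_B = (-0.3437 − 1.2088)/√2 = -1.0978.
E_A − E_B = 1.4745 − (-1.0978) = 2.5723 ≈ 2.57.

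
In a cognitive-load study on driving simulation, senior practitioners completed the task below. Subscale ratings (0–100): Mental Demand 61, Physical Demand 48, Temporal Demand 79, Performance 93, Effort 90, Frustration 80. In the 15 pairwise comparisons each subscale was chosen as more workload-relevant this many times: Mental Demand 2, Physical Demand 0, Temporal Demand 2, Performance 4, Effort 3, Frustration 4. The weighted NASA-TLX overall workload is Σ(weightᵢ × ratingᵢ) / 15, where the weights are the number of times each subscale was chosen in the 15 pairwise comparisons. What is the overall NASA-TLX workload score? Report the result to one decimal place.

The tallies are the weights (they sum to 15).
Weighted sum = 2·61 + 0·48 + 2·79 + 4·93 + 3·90 + 4·80
            = 122 + 0 + 158 + 372 + 270 + 320 = 1242.
Overall workload = 1242 / 15 = 82.8000 ≈ 82.8.

82.8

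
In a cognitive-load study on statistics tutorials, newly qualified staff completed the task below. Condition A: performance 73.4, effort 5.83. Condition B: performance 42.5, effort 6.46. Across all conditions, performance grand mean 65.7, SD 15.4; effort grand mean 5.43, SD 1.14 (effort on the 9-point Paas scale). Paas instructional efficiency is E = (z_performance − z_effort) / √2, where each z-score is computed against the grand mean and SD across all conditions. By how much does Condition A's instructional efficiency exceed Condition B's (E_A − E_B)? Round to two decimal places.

1.81

Condition A: z_P = (73.4 − 65.7)/15.4 = 0.5000; z_E = (5.83 − 5.43)/1.14 = 0.3509; E_A = (0.5000 − 0.3509)/√2 = 0.1054.
Condition B: z_P = (42.5 − 65.7)/15.4 = -1.5065; z_E = (6.46 − 5.43)/1.14 = 0.9035; E_B = (-1.5065 − 0.9035)/√2 = -1.7041.
E_A − E_B = 0.1054 − (-1.7041) = 1.8095 ≈ 1.81.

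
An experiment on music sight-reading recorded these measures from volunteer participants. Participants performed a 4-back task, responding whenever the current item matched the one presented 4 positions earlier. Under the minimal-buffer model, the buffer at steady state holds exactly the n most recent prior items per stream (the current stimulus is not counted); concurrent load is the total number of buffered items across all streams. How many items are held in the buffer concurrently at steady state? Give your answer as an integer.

The buffer holds the 4 most recent prior items.
Steady-state concurrent load = 4 items.

4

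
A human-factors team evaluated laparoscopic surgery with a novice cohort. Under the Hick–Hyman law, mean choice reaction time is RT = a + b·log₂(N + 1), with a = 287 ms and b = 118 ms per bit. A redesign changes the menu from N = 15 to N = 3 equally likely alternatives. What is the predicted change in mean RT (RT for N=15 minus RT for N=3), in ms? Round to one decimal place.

236.0

RT(15) = 287 + 118·log₂(16) = 287 + 118·4.0000 = 759.0000 ms.
RT(3) = 287 + 118·log₂(4) = 287 + 118·2.0000 = 523.0000 ms.
Difference = 759.0000 − 523.0000 = 236.0000 ≈ 236.0 ms.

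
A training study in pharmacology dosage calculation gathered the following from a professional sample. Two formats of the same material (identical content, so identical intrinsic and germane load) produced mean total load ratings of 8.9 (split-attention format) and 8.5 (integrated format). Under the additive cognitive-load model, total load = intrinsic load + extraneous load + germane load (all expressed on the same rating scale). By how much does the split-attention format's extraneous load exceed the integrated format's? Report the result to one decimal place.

Intrinsic and germane load are equal across formats, so the difference in total load equals the difference in extraneous load.
Extraneous-load difference = 8.9 − 8.5 = 0.4.

0.4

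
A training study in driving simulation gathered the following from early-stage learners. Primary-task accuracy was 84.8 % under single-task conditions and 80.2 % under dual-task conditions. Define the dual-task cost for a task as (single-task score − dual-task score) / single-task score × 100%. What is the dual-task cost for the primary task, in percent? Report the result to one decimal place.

Cost = (84.8 − 80.2) / 84.8 × 100%
     = 4.6000 / 84.8 × 100% = 5.4245%.
≈ 5.4%.

5.4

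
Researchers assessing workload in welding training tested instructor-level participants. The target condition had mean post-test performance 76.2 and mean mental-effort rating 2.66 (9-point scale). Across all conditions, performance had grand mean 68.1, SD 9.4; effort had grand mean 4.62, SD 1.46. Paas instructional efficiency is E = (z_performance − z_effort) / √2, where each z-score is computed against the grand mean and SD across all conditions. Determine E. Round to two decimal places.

z_performance = (76.2 − 68.1) / 9.4 = 8.1000 / 9.4 = 0.8617.
z_effort = (2.66 − 4.62) / 1.46 = -1.9600 / 1.46 = -1.3425.
z_P − z_E = 0.8617 − (-1.3425) = 2.2042.
E = 2.2042 / √2 = 2.2042 / 1.41421 = 1.5586 ≈ 1.56.

1.56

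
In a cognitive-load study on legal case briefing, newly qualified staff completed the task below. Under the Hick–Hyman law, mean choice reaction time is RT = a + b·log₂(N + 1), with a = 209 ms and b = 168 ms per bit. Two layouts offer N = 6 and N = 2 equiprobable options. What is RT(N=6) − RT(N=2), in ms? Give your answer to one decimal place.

RT(6) = 209 + 168·log₂(7) = 209 + 168·2.8074 = 680.6432 ms.
RT(2) = 209 + 168·log₂(3) = 209 + 168·1.5850 = 475.2800 ms.
Difference = 680.6432 − 475.2800 = 205.3632 ≈ 205.4 ms.

205.4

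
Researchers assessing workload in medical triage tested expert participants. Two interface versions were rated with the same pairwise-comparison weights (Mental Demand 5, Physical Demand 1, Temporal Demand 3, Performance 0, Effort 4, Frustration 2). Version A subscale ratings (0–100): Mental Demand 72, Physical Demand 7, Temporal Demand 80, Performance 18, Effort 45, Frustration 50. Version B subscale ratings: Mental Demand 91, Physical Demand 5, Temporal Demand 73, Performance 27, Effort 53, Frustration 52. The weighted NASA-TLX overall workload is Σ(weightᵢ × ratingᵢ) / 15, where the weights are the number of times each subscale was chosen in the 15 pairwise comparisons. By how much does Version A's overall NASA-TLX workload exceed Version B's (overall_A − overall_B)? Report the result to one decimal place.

-7.2

Version A weighted sum = 5·72 + 1·7 + 3·80 + 0·18 + 4·45 + 2·50 = 360 + 7 + 240 + 0 + 180 + 100 = 887; overall_A = 887/15 = 59.1333.
Version B weighted sum = 5·91 + 1·5 + 3·73 + 0·27 + 4·53 + 2·52 = 455 + 5 + 219 + 0 + 212 + 104 = 995; overall_B = 995/15 = 66.3333.
Difference = 59.1333 − 66.3333 = -7.2000 ≈ -7.2.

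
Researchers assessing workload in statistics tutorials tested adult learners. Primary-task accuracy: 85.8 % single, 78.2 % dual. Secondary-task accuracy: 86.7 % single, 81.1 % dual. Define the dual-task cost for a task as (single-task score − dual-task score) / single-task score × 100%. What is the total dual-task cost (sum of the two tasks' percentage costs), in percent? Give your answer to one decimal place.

Primary cost = (85.8 − 78.2) / 85.8 × 100% = 8.8578%.
Secondary cost = (86.7 − 81.1) / 86.7 × 100% = 6.4591%.
Total = 8.8578% + 6.4591% = 15.3169% ≈ 15.3%.

15.3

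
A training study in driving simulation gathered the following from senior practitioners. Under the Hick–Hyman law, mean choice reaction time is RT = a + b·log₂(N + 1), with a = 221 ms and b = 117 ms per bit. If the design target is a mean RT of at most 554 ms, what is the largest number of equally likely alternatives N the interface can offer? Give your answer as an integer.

Set 221 + 117·log₂(N + 1) ≤ 554.
log₂(N + 1) ≤ (554 − 221) / 117 = 2.8462.
N + 1 ≤ 2^2.8462 = 7.1910.
N ≤ 6.1910, so the largest integer N is 6.

6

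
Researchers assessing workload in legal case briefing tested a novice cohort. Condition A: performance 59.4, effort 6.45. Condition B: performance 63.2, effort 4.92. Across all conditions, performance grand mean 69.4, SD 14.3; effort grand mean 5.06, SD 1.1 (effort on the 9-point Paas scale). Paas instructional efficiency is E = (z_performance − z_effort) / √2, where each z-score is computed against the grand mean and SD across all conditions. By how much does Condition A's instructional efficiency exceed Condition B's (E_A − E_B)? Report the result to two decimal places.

Condition A: z_P = (59.4 − 69.4)/14.3 = -0.6993; z_E = (6.45 − 5.06)/1.1 = 1.2636; E_A = (-0.6993 − 1.2636)/√2 = -1.3880.
Condition B: z_P = (63.2 − 69.4)/14.3 = -0.4336; z_E = (4.92 − 5.06)/1.1 = -0.1273; E_B = (-0.4336 − (-0.1273))/√2 = -0.2166.
E_A − E_B = -1.3880 − (-0.2166) = -1.1714 ≈ -1.17.

-1.17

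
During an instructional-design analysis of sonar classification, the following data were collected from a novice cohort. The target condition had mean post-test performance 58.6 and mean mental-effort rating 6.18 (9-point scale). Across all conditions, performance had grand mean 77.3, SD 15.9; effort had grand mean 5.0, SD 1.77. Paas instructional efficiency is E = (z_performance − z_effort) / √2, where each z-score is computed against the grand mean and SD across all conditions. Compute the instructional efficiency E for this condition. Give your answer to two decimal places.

z_performance = (58.6 − 77.3) / 15.9 = -18.7000 / 15.9 = -1.1761.
z_effort = (6.18 − 5.0) / 1.77 = 1.1800 / 1.77 = 0.6667.
z_P − z_E = -1.1761 − 0.6667 = -1.8428.
E = -1.8428 / √2 = -1.8428 / 1.41421 = -1.3031 ≈ -1.30.

-1.30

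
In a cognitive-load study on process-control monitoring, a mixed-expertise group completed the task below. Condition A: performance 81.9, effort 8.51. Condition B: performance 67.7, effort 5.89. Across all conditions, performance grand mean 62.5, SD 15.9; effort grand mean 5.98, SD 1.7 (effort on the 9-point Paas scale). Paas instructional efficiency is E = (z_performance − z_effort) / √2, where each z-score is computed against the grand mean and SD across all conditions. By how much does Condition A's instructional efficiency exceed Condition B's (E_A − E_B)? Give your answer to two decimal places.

Condition A: z_P = (81.9 − 62.5)/15.9 = 1.2201; z_E = (8.51 − 5.98)/1.7 = 1.4882; E_A = (1.2201 − 1.4882)/√2 = -0.1896.
Condition B: z_P = (67.7 − 62.5)/15.9 = 0.3270; z_E = (5.89 − 5.98)/1.7 = -0.0529; E_B = (0.3270 − (-0.0529))/√2 = 0.2686.
E_A − E_B = -0.1896 − 0.2686 = -0.4582 ≈ -0.46.

-0.46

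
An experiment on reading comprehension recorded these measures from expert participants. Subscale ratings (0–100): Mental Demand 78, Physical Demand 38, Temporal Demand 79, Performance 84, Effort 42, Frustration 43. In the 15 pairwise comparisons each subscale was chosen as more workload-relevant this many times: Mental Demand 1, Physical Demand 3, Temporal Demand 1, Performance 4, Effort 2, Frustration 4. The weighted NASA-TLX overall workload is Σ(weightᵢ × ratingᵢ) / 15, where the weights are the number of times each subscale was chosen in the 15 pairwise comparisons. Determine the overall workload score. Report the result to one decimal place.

57.5

The tallies are the weights (they sum to 15).
Weighted sum = 1·78 + 3·38 + 1·79 + 4·84 + 2·42 + 4·43
            = 78 + 114 + 79 + 336 + 84 + 172 = 863.
Overall workload = 863 / 15 = 57.5333 ≈ 57.5.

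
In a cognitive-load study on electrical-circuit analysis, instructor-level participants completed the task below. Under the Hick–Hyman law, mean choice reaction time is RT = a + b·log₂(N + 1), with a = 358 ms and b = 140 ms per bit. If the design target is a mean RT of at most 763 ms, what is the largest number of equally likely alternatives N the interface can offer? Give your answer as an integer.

6

Set 358 + 140·log₂(N + 1) ≤ 763.
log₂(N + 1) ≤ (763 − 358) / 140 = 2.8929.
N + 1 ≤ 2^2.8929 = 7.4276.
N ≤ 6.4276, so the largest integer N is 6.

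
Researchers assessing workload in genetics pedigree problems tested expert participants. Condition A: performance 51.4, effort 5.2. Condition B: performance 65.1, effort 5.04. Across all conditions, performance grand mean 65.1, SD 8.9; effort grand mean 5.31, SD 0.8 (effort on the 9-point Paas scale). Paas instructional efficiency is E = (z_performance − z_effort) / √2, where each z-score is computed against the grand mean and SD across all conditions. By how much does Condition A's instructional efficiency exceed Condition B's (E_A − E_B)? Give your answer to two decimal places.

Condition A: z_P = (51.4 − 65.1)/8.9 = -1.5393; z_E = (5.2 − 5.31)/0.8 = -0.1375; E_A = (-1.5393 − (-0.1375))/√2 = -0.9912.
Condition B: z_P = (65.1 − 65.1)/8.9 = 0.0000; z_E = (5.04 − 5.31)/0.8 = -0.3375; E_B = (0.0000 − (-0.3375))/√2 = 0.2386.
E_A − E_B = -0.9912 − 0.2386 = -1.2298 ≈ -1.23.

-1.23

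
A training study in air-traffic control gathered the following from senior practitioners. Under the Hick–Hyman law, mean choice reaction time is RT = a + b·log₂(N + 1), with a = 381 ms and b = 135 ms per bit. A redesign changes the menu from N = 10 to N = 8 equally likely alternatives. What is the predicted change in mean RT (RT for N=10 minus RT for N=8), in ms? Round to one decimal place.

RT(10) = 381 + 135·log₂(11) = 381 + 135·3.4594 = 848.0190 ms.
RT(8) = 381 + 135·log₂(9) = 381 + 135·3.1699 = 808.9365 ms.
Difference = 848.0190 − 808.9365 = 39.0825 ≈ 39.1 ms.

39.1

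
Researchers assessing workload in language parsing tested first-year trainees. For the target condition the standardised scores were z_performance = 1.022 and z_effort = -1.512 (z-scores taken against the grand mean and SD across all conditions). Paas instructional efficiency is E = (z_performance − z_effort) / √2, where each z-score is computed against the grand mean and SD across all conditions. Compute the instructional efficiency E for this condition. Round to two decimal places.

1.79

z_P − z_E = 1.022 − (-1.512) = 2.5340.
E = 2.5340 / √2 = 2.5340 / 1.41421 = 1.7918 ≈ 1.79.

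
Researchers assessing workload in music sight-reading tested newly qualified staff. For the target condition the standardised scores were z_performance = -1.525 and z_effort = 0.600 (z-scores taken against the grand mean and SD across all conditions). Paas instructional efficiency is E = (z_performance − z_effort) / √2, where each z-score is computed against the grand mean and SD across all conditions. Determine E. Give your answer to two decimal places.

-1.50

z_P − z_E = -1.525 − 0.600 = -2.1250.
E = -2.1250 / √2 = -2.1250 / 1.41421 = -1.5026 ≈ -1.50.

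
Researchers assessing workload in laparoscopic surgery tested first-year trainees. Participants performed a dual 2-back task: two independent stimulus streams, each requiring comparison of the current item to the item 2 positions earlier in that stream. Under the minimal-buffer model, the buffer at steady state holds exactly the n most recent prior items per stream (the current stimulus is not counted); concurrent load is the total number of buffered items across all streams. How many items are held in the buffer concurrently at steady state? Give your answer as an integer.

Each stream's buffer holds its 2 most recent prior items.
Two independent streams: 2 × 2 = 4 buffered items at steady state.

4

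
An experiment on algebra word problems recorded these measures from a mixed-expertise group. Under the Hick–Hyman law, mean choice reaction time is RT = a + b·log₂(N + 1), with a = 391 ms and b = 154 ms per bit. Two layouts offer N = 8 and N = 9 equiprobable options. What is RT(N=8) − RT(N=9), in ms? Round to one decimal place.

-23.4

RT(8) = 391 + 154·log₂(9) = 391 + 154·3.1699 = 879.1646 ms.
RT(9) = 391 + 154·log₂(10) = 391 + 154·3.3219 = 902.5726 ms.
Difference = 879.1646 − 902.5726 = -23.4080 ≈ -23.4 ms.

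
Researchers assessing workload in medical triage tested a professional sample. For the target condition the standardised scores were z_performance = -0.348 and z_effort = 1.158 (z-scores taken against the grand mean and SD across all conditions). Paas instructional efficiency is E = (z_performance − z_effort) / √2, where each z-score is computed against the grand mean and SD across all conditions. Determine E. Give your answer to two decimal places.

-1.06

z_P − z_E = -0.348 − 1.158 = -1.5060.
E = -1.5060 / √2 = -1.5060 / 1.41421 = -1.0649 ≈ -1.06.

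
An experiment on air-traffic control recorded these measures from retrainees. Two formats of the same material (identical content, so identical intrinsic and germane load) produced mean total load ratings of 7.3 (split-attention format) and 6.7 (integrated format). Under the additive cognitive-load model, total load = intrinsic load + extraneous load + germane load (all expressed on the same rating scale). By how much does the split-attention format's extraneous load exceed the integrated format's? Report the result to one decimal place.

Intrinsic and germane load are equal across formats, so the difference in total load equals the difference in extraneous load.
Extraneous-load difference = 7.3 − 6.7 = 0.6.

0.6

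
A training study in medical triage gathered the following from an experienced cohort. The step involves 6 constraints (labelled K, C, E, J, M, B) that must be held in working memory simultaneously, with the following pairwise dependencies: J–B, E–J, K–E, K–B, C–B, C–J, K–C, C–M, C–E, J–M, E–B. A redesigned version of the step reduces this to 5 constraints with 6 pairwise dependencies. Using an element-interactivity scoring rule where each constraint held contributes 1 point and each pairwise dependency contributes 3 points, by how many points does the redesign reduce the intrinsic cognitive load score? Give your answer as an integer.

16

Original: 6 × 1 + 11 × 3 = 6 + 33 = 39.
Redesigned: 5 × 1 + 6 × 3 = 5 + 18 = 23.
Reduction = 39 − 23 = 16.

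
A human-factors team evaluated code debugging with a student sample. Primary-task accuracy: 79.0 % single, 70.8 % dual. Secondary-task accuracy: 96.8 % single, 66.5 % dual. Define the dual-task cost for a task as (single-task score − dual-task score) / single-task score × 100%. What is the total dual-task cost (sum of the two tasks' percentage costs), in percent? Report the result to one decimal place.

Primary cost = (79.0 − 70.8) / 79.0 × 100% = 10.3797%.
Secondary cost = (96.8 − 66.5) / 96.8 × 100% = 31.3017%.
Total = 10.3797% + 31.3017% = 41.6814% ≈ 41.7%.

41.7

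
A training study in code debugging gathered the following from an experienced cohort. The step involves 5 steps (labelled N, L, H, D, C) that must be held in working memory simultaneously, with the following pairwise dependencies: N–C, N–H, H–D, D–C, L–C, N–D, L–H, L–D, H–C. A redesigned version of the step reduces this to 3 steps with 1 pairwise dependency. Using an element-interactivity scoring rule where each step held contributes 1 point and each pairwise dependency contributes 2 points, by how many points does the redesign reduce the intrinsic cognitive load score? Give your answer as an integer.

18

Original: 5 × 1 + 9 × 2 = 5 + 18 = 23.
Redesigned: 3 × 1 + 1 × 2 = 3 + 2 = 5.
Reduction = 23 − 5 = 18.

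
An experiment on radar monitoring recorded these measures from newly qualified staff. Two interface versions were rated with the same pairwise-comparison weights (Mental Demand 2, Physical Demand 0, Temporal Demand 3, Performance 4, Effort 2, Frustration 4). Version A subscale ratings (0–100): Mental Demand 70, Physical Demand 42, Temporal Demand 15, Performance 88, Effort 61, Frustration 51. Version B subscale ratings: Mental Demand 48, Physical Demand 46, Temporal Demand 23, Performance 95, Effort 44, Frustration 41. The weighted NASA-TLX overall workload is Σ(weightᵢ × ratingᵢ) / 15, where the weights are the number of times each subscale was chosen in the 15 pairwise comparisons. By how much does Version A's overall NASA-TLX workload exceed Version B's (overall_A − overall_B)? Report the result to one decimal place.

Version A weighted sum = 2·70 + 0·42 + 3·15 + 4·88 + 2·61 + 4·51 = 140 + 0 + 45 + 352 + 122 + 204 = 863; overall_A = 863/15 = 57.5333.
Version B weighted sum = 2·48 + 0·46 + 3·23 + 4·95 + 2·44 + 4·41 = 96 + 0 + 69 + 380 + 88 + 164 = 797; overall_B = 797/15 = 53.1333.
Difference = 57.5333 − 53.1333 = 4.4000 ≈ 4.4.

4.4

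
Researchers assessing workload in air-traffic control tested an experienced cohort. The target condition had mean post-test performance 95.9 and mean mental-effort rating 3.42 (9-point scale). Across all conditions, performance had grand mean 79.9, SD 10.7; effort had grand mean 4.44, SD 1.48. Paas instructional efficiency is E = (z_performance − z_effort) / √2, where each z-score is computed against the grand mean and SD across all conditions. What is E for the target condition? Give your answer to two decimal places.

z_performance = (95.9 − 79.9) / 10.7 = 16.0000 / 10.7 = 1.4953.
z_effort = (3.42 − 4.44) / 1.48 = -1.0200 / 1.48 = -0.6892.
z_P − z_E = 1.4953 − (-0.6892) = 2.1845.
E = 2.1845 / √2 = 2.1845 / 1.41421 = 1.5447 ≈ 1.54.

1.54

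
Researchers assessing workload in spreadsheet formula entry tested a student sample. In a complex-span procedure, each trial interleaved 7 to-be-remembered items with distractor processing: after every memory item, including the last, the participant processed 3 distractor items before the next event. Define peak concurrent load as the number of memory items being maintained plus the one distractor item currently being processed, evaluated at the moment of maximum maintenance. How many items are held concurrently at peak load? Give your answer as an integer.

8

Maintenance is greatest during the distractor(s) after memory item 7: all 7 memory items are being held.
One distractor item is concurrently being processed.
Peak concurrent load = 7 + 1 = 8 items.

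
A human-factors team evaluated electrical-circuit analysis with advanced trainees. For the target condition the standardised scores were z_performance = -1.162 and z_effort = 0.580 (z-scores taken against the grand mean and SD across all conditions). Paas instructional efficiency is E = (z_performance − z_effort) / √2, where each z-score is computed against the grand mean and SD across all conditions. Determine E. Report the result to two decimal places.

-1.23

z_P − z_E = -1.162 − 0.580 = -1.7420.
E = -1.7420 / √2 = -1.7420 / 1.41421 = -1.2318 ≈ -1.23.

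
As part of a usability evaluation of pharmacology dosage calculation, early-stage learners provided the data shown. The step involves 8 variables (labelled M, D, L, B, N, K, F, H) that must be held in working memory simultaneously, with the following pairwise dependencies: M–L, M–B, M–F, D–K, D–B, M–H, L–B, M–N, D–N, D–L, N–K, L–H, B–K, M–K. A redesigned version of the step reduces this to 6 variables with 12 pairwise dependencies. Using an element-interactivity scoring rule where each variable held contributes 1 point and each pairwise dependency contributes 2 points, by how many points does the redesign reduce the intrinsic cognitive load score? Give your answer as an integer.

6

Original: 8 × 1 + 14 × 2 = 8 + 28 = 36.
Redesigned: 6 × 1 + 12 × 2 = 6 + 24 = 30.
Reduction = 36 − 30 = 6.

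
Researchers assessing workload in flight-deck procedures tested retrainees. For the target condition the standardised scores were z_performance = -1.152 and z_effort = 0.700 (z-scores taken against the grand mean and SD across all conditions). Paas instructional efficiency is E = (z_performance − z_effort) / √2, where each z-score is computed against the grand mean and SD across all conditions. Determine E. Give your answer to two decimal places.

z_P − z_E = -1.152 − 0.700 = -1.8520.
E = -1.8520 / √2 = -1.8520 / 1.41421 = -1.3096 ≈ -1.31.

-1.31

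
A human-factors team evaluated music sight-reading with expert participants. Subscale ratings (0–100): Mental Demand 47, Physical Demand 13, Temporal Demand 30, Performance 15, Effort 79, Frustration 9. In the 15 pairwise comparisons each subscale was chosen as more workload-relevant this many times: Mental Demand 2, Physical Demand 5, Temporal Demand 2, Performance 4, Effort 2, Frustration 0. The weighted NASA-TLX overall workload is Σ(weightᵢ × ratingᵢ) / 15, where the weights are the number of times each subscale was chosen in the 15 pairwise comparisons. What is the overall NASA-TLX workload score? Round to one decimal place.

29.1

The tallies are the weights (they sum to 15).
Weighted sum = 2·47 + 5·13 + 2·30 + 4·15 + 2·79 + 0·9
            = 94 + 65 + 60 + 60 + 158 + 0 = 437.
Overall workload = 437 / 15 = 29.1333 ≈ 29.1.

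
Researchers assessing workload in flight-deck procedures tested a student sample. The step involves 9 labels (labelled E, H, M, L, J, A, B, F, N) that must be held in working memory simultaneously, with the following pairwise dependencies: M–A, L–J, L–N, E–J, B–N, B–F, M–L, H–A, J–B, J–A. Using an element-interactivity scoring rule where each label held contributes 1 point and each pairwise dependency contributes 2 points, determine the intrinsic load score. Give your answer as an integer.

Count of labels held simultaneously: 9.
Count of pairwise dependencies listed: 10.
Element contribution: 9 × 1 = 9.
Interaction contribution: 10 × 2 = 20.
Intrinsic load = 9 + 20 = 29.

29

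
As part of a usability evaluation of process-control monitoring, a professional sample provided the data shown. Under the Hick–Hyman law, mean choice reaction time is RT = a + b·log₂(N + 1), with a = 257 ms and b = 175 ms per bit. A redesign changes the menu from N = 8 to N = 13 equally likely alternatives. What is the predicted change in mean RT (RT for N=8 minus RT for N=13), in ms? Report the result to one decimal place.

RT(8) = 257 + 175·log₂(9) = 257 + 175·3.1699 = 811.7325 ms.
RT(13) = 257 + 175·log₂(14) = 257 + 175·3.8074 = 923.2950 ms.
Difference = 811.7325 − 923.2950 = -111.5625 ≈ -111.6 ms.

-111.6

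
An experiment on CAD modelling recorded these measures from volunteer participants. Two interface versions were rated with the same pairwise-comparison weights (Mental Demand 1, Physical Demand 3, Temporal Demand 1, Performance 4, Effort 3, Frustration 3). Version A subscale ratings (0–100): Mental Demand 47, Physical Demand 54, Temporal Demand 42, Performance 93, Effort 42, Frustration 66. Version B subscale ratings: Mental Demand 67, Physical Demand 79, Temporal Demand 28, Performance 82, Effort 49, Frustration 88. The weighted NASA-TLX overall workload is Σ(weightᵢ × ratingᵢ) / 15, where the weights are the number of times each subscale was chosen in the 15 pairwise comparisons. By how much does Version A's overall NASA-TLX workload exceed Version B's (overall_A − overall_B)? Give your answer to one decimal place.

Version A weighted sum = 1·47 + 3·54 + 1·42 + 4·93 + 3·42 + 3·66 = 47 + 162 + 42 + 372 + 126 + 198 = 947; overall_A = 947/15 = 63.1333.
Version B weighted sum = 1·67 + 3·79 + 1·28 + 4·82 + 3·49 + 3·88 = 67 + 237 + 28 + 328 + 147 + 264 = 1071; overall_B = 1071/15 = 71.4000.
Difference = 63.1333 − 71.4000 = -8.2667 ≈ -8.3.

-8.3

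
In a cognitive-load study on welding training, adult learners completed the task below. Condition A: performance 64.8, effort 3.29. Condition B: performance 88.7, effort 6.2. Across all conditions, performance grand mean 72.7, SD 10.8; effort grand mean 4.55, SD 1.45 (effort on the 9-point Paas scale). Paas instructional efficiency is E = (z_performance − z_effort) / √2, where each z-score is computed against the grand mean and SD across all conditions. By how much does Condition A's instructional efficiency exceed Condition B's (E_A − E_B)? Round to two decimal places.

-0.15

Condition A: z_P = (64.8 − 72.7)/10.8 = -0.7315; z_E = (3.29 − 4.55)/1.45 = -0.8690; E_A = (-0.7315 − (-0.8690))/√2 = 0.0972.
Condition B: z_P = (88.7 − 72.7)/10.8 = 1.4815; z_E = (6.2 − 4.55)/1.45 = 1.1379; E_B = (1.4815 − 1.1379)/√2 = 0.2430.
E_A − E_B = 0.0972 − 0.2430 = -0.1458 ≈ -0.15.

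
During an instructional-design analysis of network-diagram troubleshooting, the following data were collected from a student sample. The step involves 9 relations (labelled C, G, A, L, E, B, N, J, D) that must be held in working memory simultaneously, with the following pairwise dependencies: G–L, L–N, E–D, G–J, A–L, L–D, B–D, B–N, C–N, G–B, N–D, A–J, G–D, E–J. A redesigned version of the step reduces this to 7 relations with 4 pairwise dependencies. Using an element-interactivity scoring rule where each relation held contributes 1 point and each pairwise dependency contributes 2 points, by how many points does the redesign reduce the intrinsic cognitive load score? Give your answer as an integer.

Original: 9 × 1 + 14 × 2 = 9 + 28 = 37.
Redesigned: 7 × 1 + 4 × 2 = 7 + 8 = 15.
Reduction = 37 − 15 = 22.

22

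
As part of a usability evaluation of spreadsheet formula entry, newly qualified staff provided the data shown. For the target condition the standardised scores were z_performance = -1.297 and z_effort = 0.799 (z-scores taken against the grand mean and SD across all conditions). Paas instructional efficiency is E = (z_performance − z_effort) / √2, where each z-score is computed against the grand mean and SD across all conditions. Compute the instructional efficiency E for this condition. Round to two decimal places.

z_P − z_E = -1.297 − 0.799 = -2.0960.
E = -2.0960 / √2 = -2.0960 / 1.41421 = -1.4821 ≈ -1.48.

-1.48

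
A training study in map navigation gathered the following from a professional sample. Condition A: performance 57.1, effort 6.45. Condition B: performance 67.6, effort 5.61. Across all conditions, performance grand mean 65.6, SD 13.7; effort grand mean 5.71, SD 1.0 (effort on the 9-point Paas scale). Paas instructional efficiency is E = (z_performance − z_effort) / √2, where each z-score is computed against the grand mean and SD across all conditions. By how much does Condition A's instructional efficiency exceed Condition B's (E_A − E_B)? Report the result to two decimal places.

Condition A: z_P = (57.1 − 65.6)/13.7 = -0.6204; z_E = (6.45 − 5.71)/1.0 = 0.7400; E_A = (-0.6204 − 0.7400)/√2 = -0.9619.
Condition B: z_P = (67.6 − 65.6)/13.7 = 0.1460; z_E = (5.61 − 5.71)/1.0 = -0.1000; E_B = (0.1460 − (-0.1000))/√2 = 0.1739.
E_A − E_B = -0.9619 − 0.1739 = -1.1358 ≈ -1.14.

-1.14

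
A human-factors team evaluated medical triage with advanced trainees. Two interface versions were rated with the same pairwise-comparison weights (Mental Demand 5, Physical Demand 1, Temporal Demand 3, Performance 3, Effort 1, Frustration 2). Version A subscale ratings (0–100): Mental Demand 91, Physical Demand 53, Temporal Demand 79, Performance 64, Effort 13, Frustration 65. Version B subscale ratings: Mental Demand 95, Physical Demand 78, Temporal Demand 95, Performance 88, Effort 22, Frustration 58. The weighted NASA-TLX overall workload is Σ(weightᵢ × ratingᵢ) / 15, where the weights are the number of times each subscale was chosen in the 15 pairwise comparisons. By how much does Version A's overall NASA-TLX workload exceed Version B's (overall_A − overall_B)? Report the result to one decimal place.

-10.7

Version A weighted sum = 5·91 + 1·53 + 3·79 + 3·64 + 1·13 + 2·65 = 455 + 53 + 237 + 192 + 13 + 130 = 1080; overall_A = 1080/15 = 72.0000.
Version B weighted sum = 5·95 + 1·78 + 3·95 + 3·88 + 1·22 + 2·58 = 475 + 78 + 285 + 264 + 22 + 116 = 1240; overall_B = 1240/15 = 82.6667.
Difference = 72.0000 − 82.6667 = -10.6667 ≈ -10.7.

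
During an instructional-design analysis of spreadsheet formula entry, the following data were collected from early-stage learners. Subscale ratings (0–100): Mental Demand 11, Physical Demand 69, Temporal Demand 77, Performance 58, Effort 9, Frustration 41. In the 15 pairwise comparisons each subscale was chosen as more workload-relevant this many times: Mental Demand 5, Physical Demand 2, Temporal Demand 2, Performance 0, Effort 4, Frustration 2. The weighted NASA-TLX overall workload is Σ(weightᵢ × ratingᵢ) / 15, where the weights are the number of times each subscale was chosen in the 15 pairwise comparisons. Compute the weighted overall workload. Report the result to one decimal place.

31.0

The tallies are the weights (they sum to 15).
Weighted sum = 5·11 + 2·69 + 2·77 + 0·58 + 4·9 + 2·41
            = 55 + 138 + 154 + 0 + 36 + 82 = 465.
Overall workload = 465 / 15 = 31.0000 ≈ 31.0.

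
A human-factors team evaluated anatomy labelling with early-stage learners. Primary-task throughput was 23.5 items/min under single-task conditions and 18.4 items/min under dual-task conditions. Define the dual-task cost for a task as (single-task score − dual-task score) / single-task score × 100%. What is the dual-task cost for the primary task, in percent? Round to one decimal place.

21.7

Cost = (23.5 − 18.4) / 23.5 × 100%
     = 5.1000 / 23.5 × 100% = 21.7021%.
≈ 21.7%.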